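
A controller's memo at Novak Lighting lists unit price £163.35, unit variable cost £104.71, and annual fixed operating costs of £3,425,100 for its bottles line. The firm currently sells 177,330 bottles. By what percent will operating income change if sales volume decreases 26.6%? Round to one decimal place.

-39.7%

Total contribution margin = 177,330 × £58.64 = £10,398,631.20.
Operating income = contribution − fixed costs = £10,398,631.20 − £3,425,100 = £6,973,531.20.
Degree of operating leverage = £10,398,631.20 / £6,973,531.20 = 1.4912.
%ΔEBIT = DOL × %ΔSales = 1.4912 × -26.6% = -39.7%.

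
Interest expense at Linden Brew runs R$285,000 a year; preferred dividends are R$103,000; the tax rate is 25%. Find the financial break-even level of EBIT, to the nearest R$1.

R$422,333

Grossing the preferred dividend up to pre-tax terms: R$103,000 / (1 − 0.25) = R$137,333.33.
EPS = 0 when EBIT covers interest plus the pre-tax preferred burden: R$285,000 + R$137,333.33 = R$422,333.33.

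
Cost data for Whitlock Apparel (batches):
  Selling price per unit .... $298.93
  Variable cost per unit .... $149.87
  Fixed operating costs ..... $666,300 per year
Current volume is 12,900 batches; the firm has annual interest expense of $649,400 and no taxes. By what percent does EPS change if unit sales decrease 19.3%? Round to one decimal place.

Total contribution margin = 12,900 × $149.06 = $1,922,874.00.
EBIT = $1,922,874.00 − $666,300 = $1,256,574.00.
After interest of $649,400.00, pre-tax earnings = $607,174.00.
Degree of combined leverage = contribution ÷ (EBIT − I) = $1,922,874.00 ÷ $607,174.00 = 3.1669.
EPS therefore changes by 3.1669 × (-19.3%) = -61.1%.

-61.1%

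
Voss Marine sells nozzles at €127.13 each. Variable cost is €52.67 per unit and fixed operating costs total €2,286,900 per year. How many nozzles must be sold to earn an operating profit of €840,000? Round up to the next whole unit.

41,995 nozzles

Contribution margin per unit = €127.13 − €52.67 = €74.46.
Need Q such that Q × €74.46 − €2,286,900 = €840,000, i.e. Q = €3,126,900 / €74.46 = 41,994.36 → 41,995.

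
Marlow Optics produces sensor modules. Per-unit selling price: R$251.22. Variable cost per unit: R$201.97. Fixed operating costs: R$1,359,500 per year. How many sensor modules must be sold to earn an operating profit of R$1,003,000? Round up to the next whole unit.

Each unit contributes R$251.22 − R$201.97 = R$49.25.
Units = (FC + target) / CM = (R$1,359,500 + R$1,003,000) / R$49.25 = 47,969.54, so 47,970 sensor modules.

47,970 sensor modules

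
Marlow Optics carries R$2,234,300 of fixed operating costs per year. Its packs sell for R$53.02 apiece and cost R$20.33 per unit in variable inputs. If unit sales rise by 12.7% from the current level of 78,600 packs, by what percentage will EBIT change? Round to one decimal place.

Total contribution margin = 78,600 × R$32.69 = R$2,569,434.00.
EBIT = R$2,569,434.00 − R$2,234,300 = R$335,134.00.
So DOL = total CM / EBIT = R$2,569,434.00 / R$335,134.00 = 7.6669.
%ΔEBIT = DOL × %ΔSales = 7.6669 × +12.7% = +97.4%.

+97.4%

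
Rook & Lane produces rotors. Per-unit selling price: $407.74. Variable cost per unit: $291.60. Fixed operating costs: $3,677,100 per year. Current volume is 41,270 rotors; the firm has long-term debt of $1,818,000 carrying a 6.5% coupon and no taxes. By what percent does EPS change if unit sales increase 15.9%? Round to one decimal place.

At 41,270 units, contribution = 41,270 × $116.14 = $4,793,097.80.
Operating income = contribution − fixed costs = $4,793,097.80 − $3,677,100 = $1,115,997.80.
Interest = $118,170.00, so EBIT − I = $997,827.80.
Degree of combined leverage = contribution ÷ (EBIT − I) = $4,793,097.80 ÷ $997,827.80 = 4.8035.
%ΔEPS = DCL × %ΔSales = 4.8035 × +15.9% = +76.4%.

+76.4%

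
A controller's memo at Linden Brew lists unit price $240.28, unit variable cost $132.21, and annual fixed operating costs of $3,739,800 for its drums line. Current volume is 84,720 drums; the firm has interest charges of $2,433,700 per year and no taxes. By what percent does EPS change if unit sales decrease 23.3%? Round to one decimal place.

Total contribution margin = 84,720 × $108.07 = $9,155,690.40.
Operating income = contribution − fixed costs = $9,155,690.40 − $3,739,800 = $5,415,890.40.
Interest = $2,433,700.00, so EBIT − I = $2,982,190.40.
Degree of combined leverage = contribution ÷ (EBIT − I) = $9,155,690.40 ÷ $2,982,190.40 = 3.0701.
EPS therefore changes by 3.0701 × (-23.3%) = -71.5%.

-71.5%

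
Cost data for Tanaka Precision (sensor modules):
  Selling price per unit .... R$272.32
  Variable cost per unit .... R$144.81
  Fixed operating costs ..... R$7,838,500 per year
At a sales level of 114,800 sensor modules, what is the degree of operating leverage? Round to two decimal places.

Total contribution margin = 114,800 × R$127.51 = R$14,638,148.00.
Operating income = contribution − fixed costs = R$14,638,148.00 − R$7,838,500 = R$6,799,648.00.
DOL = contribution ÷ EBIT = R$14,638,148.00 ÷ R$6,799,648.00 = 2.1528.

2.15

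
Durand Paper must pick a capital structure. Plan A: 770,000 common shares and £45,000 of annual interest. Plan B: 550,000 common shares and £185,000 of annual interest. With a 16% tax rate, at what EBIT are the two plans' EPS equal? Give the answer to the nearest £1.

Set EPS_A = EPS_B: (EBIT − £45,000)(1 − 0.16) ÷ 770,000 = (EBIT − £185,000)(1 − 0.16) ÷ 550,000.
The (1 − t) factor cancels: (EBIT − 45,000) × 550,000 = (EBIT − 185,000) × 770,000.
Solving, EBIT = (185,000·770,000 − 45,000·550,000) / (770,000 − 550,000) = 117,700,000,000 / 220,000 = 535,000.00.

£535,000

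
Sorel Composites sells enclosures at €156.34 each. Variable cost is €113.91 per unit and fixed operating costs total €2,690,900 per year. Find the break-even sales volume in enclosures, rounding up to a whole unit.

63,420 enclosures

Each unit contributes €156.34 − €113.91 = €42.43.
Units to break even: €2,690,900 ÷ €42.43 = 63,419.75, rounded up to 63,420.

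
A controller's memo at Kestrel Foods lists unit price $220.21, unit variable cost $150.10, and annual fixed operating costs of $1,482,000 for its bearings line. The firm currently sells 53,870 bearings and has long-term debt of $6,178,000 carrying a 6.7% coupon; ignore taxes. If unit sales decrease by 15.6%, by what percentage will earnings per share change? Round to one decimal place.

Contribution at this volume is 53,870 × $70.11 = $3,776,825.70.
EBIT = $3,776,825.70 − $1,482,000 = $2,294,825.70.
After interest of $413,926.00, pre-tax earnings = $1,880,899.70.
DCL = total CM / (EBIT − I) = $3,776,825.70 / $1,880,899.70 = 2.0080.
%ΔEPS = DCL × %ΔSales = 2.0080 × -15.6% = -31.3%.

-31.3%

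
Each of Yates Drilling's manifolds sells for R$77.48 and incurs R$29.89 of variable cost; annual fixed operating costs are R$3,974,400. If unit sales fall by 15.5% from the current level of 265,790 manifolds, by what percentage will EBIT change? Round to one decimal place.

-22.6%

Total contribution margin = 265,790 × R$47.59 = R$12,648,946.10.
Subtracting fixed costs: EBIT = R$12,648,946.10 − R$3,974,400 = R$8,674,546.10.
DOL = contribution ÷ EBIT = R$12,648,946.10 ÷ R$8,674,546.10 = 1.4582.
So EBIT moves 1.4582 × (-15.5%) = -22.6%.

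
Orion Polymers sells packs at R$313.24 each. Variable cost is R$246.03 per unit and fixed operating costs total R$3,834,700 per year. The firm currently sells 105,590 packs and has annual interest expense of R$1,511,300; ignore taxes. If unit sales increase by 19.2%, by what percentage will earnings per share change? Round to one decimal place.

+77.8%

Total contribution margin = 105,590 × R$67.21 = R$7,096,703.90.
Operating income = contribution − fixed costs = R$7,096,703.90 − R$3,834,700 = R$3,262,003.90.
Interest = R$1,511,300.00, so EBIT − I = R$1,750,703.90.
Degree of combined leverage = contribution ÷ (EBIT − I) = R$7,096,703.90 ÷ R$1,750,703.90 = 4.0536.
EPS therefore changes by 4.0536 × (+19.2%) = +77.8%.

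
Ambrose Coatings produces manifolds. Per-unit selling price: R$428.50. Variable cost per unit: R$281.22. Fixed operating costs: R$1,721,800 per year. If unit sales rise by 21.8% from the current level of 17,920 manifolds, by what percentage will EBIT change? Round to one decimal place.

+62.7%

Contribution at this volume is 17,920 × R$147.28 = R$2,639,257.60.
EBIT = R$2,639,257.60 − R$1,721,800 = R$917,457.60.
Degree of operating leverage = R$2,639,257.60 / R$917,457.60 = 2.8767.
Operating income changes by 2.8767 × +21.8% = +62.7%.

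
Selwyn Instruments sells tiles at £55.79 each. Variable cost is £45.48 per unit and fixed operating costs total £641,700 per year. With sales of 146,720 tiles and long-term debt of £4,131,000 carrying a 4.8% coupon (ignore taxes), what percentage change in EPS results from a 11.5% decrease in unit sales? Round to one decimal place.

Total contribution margin = 146,720 × £10.31 = £1,512,683.20.
Operating income = contribution − fixed costs = £1,512,683.20 − £641,700 = £870,983.20.
Interest = £198,288.00, so EBIT − I = £672,695.20.
Degree of combined leverage = contribution ÷ (EBIT − I) = £1,512,683.20 ÷ £672,695.20 = 2.2487.
EPS therefore changes by 2.2487 × (-11.5%) = -25.9%.

-25.9%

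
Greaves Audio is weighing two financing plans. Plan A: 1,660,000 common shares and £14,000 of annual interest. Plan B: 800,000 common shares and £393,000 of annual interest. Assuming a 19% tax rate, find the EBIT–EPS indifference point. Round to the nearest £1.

At indifference, (EBIT − 14,000)(1 − t)/1,660,000 = (EBIT − 393,000)(1 − t)/800,000.
Cancelling (1 − t) and cross-multiplying: 800,000·(EBIT − 14,000) = 1,660,000·(EBIT − 393,000).
EBIT × (1,660,000 − 800,000) = 393,000 × 1,660,000 − 14,000 × 800,000 = 641,180,000,000, so EBIT = 641,180,000,000 ÷ 860,000 = 745,558.14.

£745,558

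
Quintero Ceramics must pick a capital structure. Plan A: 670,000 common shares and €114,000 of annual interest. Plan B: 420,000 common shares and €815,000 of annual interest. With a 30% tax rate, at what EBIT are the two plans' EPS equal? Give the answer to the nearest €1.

€1,992,680

At indifference, (EBIT − 114,000)(1 − t)/670,000 = (EBIT − 815,000)(1 − t)/420,000.
Cancelling (1 − t) and cross-multiplying: 420,000·(EBIT − 114,000) = 670,000·(EBIT − 815,000).
Solving, EBIT = (815,000·670,000 − 114,000·420,000) / (670,000 − 420,000) = 498,170,000,000 / 250,000 = 1,992,680.00.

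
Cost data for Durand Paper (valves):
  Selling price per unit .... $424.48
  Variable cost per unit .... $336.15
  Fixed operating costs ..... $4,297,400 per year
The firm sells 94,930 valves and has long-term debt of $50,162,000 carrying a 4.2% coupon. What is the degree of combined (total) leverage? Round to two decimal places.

Total contribution margin = 94,930 × $88.33 = $8,385,166.90.
Subtracting fixed costs: EBIT = $8,385,166.90 − $4,297,400 = $4,087,766.90. Interest = $2,106,804.00.
DOL = $8,385,166.90 ÷ $4,087,766.90 = 2.0513; DFL = $4,087,766.90 ÷ $1,980,962.90 = 2.0635.
DCL = DOL × DFL = 2.0513 × 2.0635 = 4.2329.

4.23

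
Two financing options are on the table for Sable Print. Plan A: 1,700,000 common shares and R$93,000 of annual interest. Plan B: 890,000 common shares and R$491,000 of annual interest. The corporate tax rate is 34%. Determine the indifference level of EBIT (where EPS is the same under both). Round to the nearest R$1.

R$928,309

Set EPS_A = EPS_B: (EBIT − R$93,000)(1 − 0.34) ÷ 1,700,000 = (EBIT − R$491,000)(1 − 0.34) ÷ 890,000.
The (1 − t) factor cancels: (EBIT − 93,000) × 890,000 = (EBIT − 491,000) × 1,700,000.
Solving, EBIT = (491,000·1,700,000 − 93,000·890,000) / (1,700,000 − 890,000) = 751,930,000,000 / 810,000 = 928,308.64.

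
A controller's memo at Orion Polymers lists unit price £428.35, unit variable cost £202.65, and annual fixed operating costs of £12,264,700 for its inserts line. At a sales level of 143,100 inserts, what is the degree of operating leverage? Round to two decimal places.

Contribution at this volume is 143,100 × £225.70 = £32,297,670.00.
EBIT = £32,297,670.00 − £12,264,700 = £20,032,970.00.
Degree of operating leverage = £32,297,670.00 / £20,032,970.00 = 1.6122.

1.61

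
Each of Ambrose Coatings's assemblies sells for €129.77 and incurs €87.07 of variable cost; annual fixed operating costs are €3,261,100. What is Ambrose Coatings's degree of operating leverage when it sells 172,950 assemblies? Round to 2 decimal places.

Total contribution margin = 172,950 × €42.70 = €7,384,965.00.
Subtracting fixed costs: EBIT = €7,384,965.00 − €3,261,100 = €4,123,865.00.
Degree of operating leverage = €7,384,965.00 / €4,123,865.00 = 1.7908.

1.79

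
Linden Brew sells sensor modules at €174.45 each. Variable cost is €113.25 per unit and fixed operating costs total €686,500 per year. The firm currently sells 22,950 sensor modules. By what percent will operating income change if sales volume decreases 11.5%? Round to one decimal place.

Total contribution margin = 22,950 × €61.20 = €1,404,540.00.
EBIT = €1,404,540.00 − €686,500 = €718,040.00.
So DOL = total CM / EBIT = €1,404,540.00 / €718,040.00 = 1.9561.
Operating income changes by 1.9561 × -11.5% = -22.5%.

-22.5%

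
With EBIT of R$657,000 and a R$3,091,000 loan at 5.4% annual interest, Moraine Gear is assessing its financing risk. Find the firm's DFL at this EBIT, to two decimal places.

Interest = R$166,914.00.
Degree of financial leverage = EBIT / (EBIT − interest) = R$657,000 / R$490,086.00 = 1.3406.

1.34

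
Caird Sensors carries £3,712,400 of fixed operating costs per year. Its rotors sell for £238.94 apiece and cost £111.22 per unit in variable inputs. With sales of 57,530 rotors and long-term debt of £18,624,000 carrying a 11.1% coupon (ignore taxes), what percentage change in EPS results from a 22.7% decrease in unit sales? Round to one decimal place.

-106.4%

Total contribution margin = 57,530 × £127.72 = £7,347,731.60.
EBIT = £7,347,731.60 − £3,712,400 = £3,635,331.60.
After interest of £2,067,264.00, pre-tax earnings = £1,568,067.60.
Degree of combined leverage = contribution ÷ (EBIT − I) = £7,347,731.60 ÷ £1,568,067.60 = 4.6859.
EPS therefore changes by 4.6859 × (-22.7%) = -106.4%.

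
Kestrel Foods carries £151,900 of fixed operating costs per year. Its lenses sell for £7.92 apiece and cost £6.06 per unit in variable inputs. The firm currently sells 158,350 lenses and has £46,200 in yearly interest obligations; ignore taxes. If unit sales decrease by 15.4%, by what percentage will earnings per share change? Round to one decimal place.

Contribution at this volume is 158,350 × £1.86 = £294,531.00.
Subtracting fixed costs: EBIT = £294,531.00 − £151,900 = £142,631.00.
Interest = £46,200.00, so EBIT − I = £96,431.00.
Degree of combined leverage = contribution ÷ (EBIT − I) = £294,531.00 ÷ £96,431.00 = 3.0543.
EPS therefore changes by 3.0543 × (-15.4%) = -47.0%.

-47.0%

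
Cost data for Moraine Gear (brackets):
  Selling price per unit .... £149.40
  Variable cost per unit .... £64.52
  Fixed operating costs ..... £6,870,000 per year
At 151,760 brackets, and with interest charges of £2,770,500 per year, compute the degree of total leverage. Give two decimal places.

3.97

Total contribution margin = 151,760 × £84.88 = £12,881,388.80.
Subtracting fixed costs: EBIT = £12,881,388.80 − £6,870,000 = £6,011,388.80. Interest = £2,770,500.00.
DOL = £12,881,388.80 ÷ £6,011,388.80 = 2.1428; DFL = £6,011,388.80 ÷ £3,240,888.80 = 1.8549.
DCL = DOL × DFL = 2.1428 × 1.8549 = 3.9747.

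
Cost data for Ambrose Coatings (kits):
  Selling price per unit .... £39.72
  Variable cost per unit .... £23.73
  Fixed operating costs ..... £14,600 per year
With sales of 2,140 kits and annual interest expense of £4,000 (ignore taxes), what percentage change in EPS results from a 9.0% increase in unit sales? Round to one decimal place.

Total contribution margin = 2,140 × £15.99 = £34,218.60.
Subtracting fixed costs: EBIT = £34,218.60 − £14,600 = £19,618.60.
After interest of £4,000.00, pre-tax earnings = £15,618.60.
Degree of combined leverage = contribution ÷ (EBIT − I) = £34,218.60 ÷ £15,618.60 = 2.1909.
%ΔEPS = DCL × %ΔSales = 2.1909 × +9.0% = +19.7%.

+19.7%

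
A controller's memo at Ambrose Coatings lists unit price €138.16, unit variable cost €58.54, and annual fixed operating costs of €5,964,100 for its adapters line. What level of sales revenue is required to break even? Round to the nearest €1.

€10,349,159

CM per unit = €138.16 − €58.54 = €79.62; CM ratio = €79.62 / €138.16 = 0.5763.
Break-even sales = FC ÷ CM ratio = €5,964,100 × €138.16 / €79.62 = €10,349,159.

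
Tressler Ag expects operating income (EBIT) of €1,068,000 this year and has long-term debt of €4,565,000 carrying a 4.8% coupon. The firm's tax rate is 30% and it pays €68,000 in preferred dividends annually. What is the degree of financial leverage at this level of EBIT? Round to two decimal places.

Annual interest charges come to €219,120.00.
Pre-tax preferred-dividend burden = €68,000 ÷ (1 − 0.30) = €97,142.86.
DFL = EBIT ÷ [EBIT − I − D_p/(1−t)] = €1,068,000 ÷ [€1,068,000 − €219,120.00 − €97,142.86] = €1,068,000 ÷ €751,737.14 = 1.4207.

1.42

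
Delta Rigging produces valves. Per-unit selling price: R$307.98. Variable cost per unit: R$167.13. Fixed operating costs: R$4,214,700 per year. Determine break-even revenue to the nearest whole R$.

CM per unit = R$307.98 − R$167.13 = R$140.85; CM ratio = R$140.85 / R$307.98 = 0.4573.
Break-even revenue = fixed costs × price ÷ CM = R$4,214,700 × R$307.98 ÷ R$140.85 = R$9,215,785.

R$9,215,785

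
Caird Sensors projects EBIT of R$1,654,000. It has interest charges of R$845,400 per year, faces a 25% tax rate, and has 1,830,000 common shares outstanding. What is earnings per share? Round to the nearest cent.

R$0.33

Interest = R$845,400.00, so EBT = R$1,654,000 − R$845,400.00 = R$808,600.00.
Net income = R$808,600.00 × (1 − 0.25) = R$606,450.00.
EPS = R$606,450.00 ÷ 1,830,000 = R$0.33.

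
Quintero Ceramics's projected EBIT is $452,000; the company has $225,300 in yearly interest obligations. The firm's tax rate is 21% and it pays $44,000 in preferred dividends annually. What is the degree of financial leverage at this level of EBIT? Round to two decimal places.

Annual interest charges come to $225,300.00.
Pre-tax preferred-dividend burden = $44,000 ÷ (1 − 0.21) = $55,696.20.
DFL = EBIT ÷ [EBIT − I − D_p/(1−t)] = $452,000 ÷ [$452,000 − $225,300.00 − $55,696.20] = $452,000 ÷ $171,003.80 = 2.6432.

2.64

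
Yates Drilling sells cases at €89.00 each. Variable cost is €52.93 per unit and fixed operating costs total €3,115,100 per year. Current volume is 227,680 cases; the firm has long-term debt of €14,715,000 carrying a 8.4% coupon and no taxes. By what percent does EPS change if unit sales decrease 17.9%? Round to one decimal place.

Contribution at this volume is 227,680 × €36.07 = €8,212,417.60.
Operating income = contribution − fixed costs = €8,212,417.60 − €3,115,100 = €5,097,317.60.
After interest of €1,236,060.00, pre-tax earnings = €3,861,257.60.
DCL = total CM / (EBIT − I) = €8,212,417.60 / €3,861,257.60 = 2.1269.
%ΔEPS = DCL × %ΔSales = 2.1269 × -17.9% = -38.1%.

-38.1%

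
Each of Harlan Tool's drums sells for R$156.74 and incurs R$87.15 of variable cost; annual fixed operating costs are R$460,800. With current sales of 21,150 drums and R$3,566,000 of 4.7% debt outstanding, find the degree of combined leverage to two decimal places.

1.75

Total contribution margin = 21,150 × R$69.59 = R$1,471,828.50.
EBIT = R$1,471,828.50 − R$460,800 = R$1,011,028.50. Interest = R$167,602.00.
DOL = R$1,471,828.50 ÷ R$1,011,028.50 = 1.4558; DFL = R$1,011,028.50 ÷ R$843,426.50 = 1.1987.
Combined leverage = 1.4558 × 1.1987 = 1.7451.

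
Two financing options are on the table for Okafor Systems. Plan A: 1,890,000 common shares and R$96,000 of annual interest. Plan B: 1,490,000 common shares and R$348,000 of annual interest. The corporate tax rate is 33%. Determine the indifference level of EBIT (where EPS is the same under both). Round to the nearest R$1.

R$1,286,700

Set EPS_A = EPS_B: (EBIT − R$96,000)(1 − 0.33) ÷ 1,890,000 = (EBIT − R$348,000)(1 − 0.33) ÷ 1,490,000.
The (1 − t) factor cancels: (EBIT − 96,000) × 1,490,000 = (EBIT − 348,000) × 1,890,000.
EBIT × (1,890,000 − 1,490,000) = 348,000 × 1,890,000 − 96,000 × 1,490,000 = 514,680,000,000, so EBIT = 514,680,000,000 ÷ 400,000 = 1,286,700.00.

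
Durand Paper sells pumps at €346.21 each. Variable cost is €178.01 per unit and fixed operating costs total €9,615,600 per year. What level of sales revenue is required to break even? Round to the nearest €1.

CM per unit = €346.21 − €178.01 = €168.20; CM ratio = €168.20 / €346.21 = 0.4858.
Break-even revenue = fixed costs × price ÷ CM = €9,615,600 × €346.21 ÷ €168.20 = €19,792,015.

€19,792,015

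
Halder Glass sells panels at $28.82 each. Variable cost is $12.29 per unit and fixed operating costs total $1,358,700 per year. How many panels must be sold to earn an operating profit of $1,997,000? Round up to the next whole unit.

203,007 panels

Unit CM = price − variable cost = $28.82 − $12.29 = $16.53.
Required volume = (fixed costs + target profit) ÷ CM = ($1,358,700 + $1,997,000) ÷ $16.53 = 203,006.65, so 203,007 panels.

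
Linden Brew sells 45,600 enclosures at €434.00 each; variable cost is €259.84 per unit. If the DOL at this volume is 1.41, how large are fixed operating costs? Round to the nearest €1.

€2,309,287

Contribution at this volume is 45,600 × €174.16 = €7,941,696.00.
DOL = contribution / EBIT, so EBIT = €7,941,696.00 / 1.41 = €5,632,408.51.
Fixed costs = CM − EBIT = €7,941,696.00 − €5,632,408.51 = €2,309,287.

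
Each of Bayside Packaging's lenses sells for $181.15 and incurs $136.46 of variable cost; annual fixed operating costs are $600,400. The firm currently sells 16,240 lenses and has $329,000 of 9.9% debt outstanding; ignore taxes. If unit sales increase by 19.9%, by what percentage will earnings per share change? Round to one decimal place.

+155.6%

Total contribution margin = 16,240 × $44.69 = $725,765.60.
Subtracting fixed costs: EBIT = $725,765.60 − $600,400 = $125,365.60.
After interest of $32,571.00, pre-tax earnings = $92,794.60.
Degree of combined leverage = contribution ÷ (EBIT − I) = $725,765.60 ÷ $92,794.60 = 7.8212.
%ΔEPS = DCL × %ΔSales = 7.8212 × +19.9% = +155.6%.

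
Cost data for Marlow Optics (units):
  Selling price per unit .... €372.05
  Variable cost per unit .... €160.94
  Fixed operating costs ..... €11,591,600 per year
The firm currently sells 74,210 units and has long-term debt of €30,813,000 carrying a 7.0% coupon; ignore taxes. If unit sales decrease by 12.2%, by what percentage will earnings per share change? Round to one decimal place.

-99.7%

Total contribution margin = 74,210 × €211.11 = €15,666,473.10.
EBIT = €15,666,473.10 − €11,591,600 = €4,074,873.10.
Interest = €2,156,910.00, so EBIT − I = €1,917,963.10.
DCL = total CM / (EBIT − I) = €15,666,473.10 / €1,917,963.10 = 8.1683.
%ΔEPS = DCL × %ΔSales = 8.1683 × -12.2% = -99.7%.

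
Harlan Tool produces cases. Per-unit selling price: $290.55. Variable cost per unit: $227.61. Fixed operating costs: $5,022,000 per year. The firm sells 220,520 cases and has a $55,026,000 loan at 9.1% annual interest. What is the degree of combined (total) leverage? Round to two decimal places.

At 220,520 units, contribution = 220,520 × $62.94 = $13,879,528.80.
Operating income = contribution − fixed costs = $13,879,528.80 − $5,022,000 = $8,857,528.80. Interest = $5,007,366.00, so EBIT − I = $3,850,162.80.
DCL = contribution ÷ (EBIT − I) = $13,879,528.80 ÷ $3,850,162.80 = 3.6049.

3.60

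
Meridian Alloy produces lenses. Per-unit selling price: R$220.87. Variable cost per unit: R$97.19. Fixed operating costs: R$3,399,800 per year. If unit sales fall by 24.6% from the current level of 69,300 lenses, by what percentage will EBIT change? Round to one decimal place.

At 69,300 units, contribution = 69,300 × R$123.68 = R$8,571,024.00.
EBIT = R$8,571,024.00 − R$3,399,800 = R$5,171,224.00.
DOL = contribution ÷ EBIT = R$8,571,024.00 ÷ R$5,171,224.00 = 1.6574.
So EBIT moves 1.6574 × (-24.6%) = -40.8%.

-40.8%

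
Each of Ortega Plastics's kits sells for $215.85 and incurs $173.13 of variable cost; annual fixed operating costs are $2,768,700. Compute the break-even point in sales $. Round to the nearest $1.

CM per unit = $215.85 − $173.13 = $42.72; CM ratio = $42.72 / $215.85 = 0.1979.
Break-even revenue = fixed costs × price ÷ CM = $2,768,700 × $215.85 ÷ $42.72 = $13,989,323.

$13,989,323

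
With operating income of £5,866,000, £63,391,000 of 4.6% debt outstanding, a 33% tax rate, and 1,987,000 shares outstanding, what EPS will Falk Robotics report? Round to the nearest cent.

Pre-tax income = £5,866,000 − £2,915,986.00 = £2,950,014.00.
Net income = £2,950,014.00 × (1 − 0.33) = £1,976,509.38.
Per share: £1,976,509.38 / 1,987,000 shares = £0.99.

£0.99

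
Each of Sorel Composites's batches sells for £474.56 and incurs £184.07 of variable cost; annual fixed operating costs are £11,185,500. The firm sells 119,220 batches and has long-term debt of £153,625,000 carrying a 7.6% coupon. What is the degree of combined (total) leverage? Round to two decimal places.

2.94

Total contribution margin = 119,220 × £290.49 = £34,632,217.80.
EBIT = £34,632,217.80 − £11,185,500 = £23,446,717.80. Interest = £11,675,500.00, so EBIT − I = £11,771,217.80.
DCL = contribution ÷ (EBIT − I) = £34,632,217.80 ÷ £11,771,217.80 = 2.9421.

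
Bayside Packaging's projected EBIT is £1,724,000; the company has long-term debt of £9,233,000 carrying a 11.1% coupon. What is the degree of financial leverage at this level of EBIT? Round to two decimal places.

Interest = £1,024,863.00.
Degree of financial leverage = EBIT / (EBIT − interest) = £1,724,000 / £699,137.00 = 2.4659.

2.47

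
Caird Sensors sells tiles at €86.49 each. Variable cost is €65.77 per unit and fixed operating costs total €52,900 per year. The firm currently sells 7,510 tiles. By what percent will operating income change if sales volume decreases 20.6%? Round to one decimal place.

At 7,510 units, contribution = 7,510 × €20.72 = €155,607.20.
EBIT = €155,607.20 − €52,900 = €102,707.20.
DOL = contribution ÷ EBIT = €155,607.20 ÷ €102,707.20 = 1.5151.
So EBIT moves 1.5151 × (-20.6%) = -31.2%.

-31.2%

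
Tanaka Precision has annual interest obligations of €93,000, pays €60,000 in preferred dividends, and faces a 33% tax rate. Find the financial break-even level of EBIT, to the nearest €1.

Preferred dividends are paid after tax, so their pre-tax equivalent is €60,000 ÷ (1 − 0.33) = €89,552.24.
EPS = 0 when EBIT covers interest plus the pre-tax preferred burden: €93,000 + €89,552.24 = €182,552.24.

€182,552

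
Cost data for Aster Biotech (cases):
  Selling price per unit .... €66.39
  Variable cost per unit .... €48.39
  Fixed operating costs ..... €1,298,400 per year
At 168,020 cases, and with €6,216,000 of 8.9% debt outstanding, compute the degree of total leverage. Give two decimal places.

Total contribution margin = 168,020 × €18.00 = €3,024,360.00.
Subtracting fixed costs: EBIT = €3,024,360.00 − €1,298,400 = €1,725,960.00. Interest = €553,224.00, so EBIT − I = €1,172,736.00.
DCL = contribution ÷ (EBIT − I) = €3,024,360.00 ÷ €1,172,736.00 = 2.5789.

2.58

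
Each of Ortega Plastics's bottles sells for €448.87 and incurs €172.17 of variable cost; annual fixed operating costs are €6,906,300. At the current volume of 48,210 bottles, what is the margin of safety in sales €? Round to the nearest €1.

€10,436,442

Unit CM = price − variable cost = €448.87 − €172.17 = €276.70. Break-even units = €6,906,300 ÷ €276.70 = 24,959.52; break-even revenue = 24,959.52 × €448.87 = €11,203,581.07.
Current sales = 48,210 × €448.87 = €21,640,022.70.
Margin of safety = €21,640,022.70 − €11,203,581.07 = €10,436,442.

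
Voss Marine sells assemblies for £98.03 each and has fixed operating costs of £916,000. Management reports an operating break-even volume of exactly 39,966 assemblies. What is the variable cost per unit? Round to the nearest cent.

£75.11

Contribution per unit must be FC / Q = £916,000 / 39,966 = £22.9195.
Variable cost per unit = £98.03 − £22.9195 = £75.11.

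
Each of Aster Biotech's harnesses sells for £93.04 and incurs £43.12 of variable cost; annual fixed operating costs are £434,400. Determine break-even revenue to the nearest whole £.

Contribution margin per unit = £93.04 − £43.12 = £49.92, a CM ratio of £49.92 ÷ £93.04 = 0.5365.
Break-even sales = FC ÷ CM ratio = £434,400 × £93.04 / £49.92 = £809,627.

£809,627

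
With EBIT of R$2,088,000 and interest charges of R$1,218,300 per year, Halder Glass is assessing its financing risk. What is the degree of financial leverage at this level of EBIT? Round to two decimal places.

Interest = R$1,218,300.00.
DFL = EBIT ÷ (EBIT − I) = R$2,088,000 ÷ (R$2,088,000 − R$1,218,300.00) = R$2,088,000 ÷ R$869,700.00 = 2.4008.

2.40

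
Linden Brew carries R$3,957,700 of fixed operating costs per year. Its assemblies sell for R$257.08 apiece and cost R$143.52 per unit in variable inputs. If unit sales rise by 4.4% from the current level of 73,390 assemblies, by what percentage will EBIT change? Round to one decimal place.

+8.4%

At 73,390 units, contribution = 73,390 × R$113.56 = R$8,334,168.40.
Subtracting fixed costs: EBIT = R$8,334,168.40 − R$3,957,700 = R$4,376,468.40.
Degree of operating leverage = R$8,334,168.40 / R$4,376,468.40 = 1.9043.
Operating income changes by 1.9043 × +4.4% = +8.4%.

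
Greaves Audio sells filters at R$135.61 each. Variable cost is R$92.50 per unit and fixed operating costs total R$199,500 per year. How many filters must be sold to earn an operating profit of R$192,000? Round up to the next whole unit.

Contribution margin per unit = R$135.61 − R$92.50 = R$43.11.
Need Q such that Q × R$43.11 − R$199,500 = R$192,000, i.e. Q = R$391,500 / R$43.11 = 9,081.42 → 9,082.

9,082 filters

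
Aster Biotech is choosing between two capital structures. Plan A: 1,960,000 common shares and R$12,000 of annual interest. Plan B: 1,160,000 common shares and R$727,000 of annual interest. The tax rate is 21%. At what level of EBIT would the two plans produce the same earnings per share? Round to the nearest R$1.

At indifference, (EBIT − 12,000)(1 − t)/1,960,000 = (EBIT − 727,000)(1 − t)/1,160,000.
The (1 − t) factor cancels: (EBIT − 12,000) × 1,160,000 = (EBIT − 727,000) × 1,960,000.
Solving, EBIT = (727,000·1,960,000 − 12,000·1,160,000) / (1,960,000 − 1,160,000) = 1,411,000,000,000 / 800,000 = 1,763,750.00.

R$1,763,750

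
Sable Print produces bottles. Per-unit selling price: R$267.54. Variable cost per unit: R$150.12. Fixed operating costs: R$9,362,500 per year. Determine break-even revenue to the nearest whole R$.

Contribution margin per unit = R$267.54 − R$150.12 = R$117.42, a CM ratio of R$117.42 ÷ R$267.54 = 0.4389.
Break-even revenue = fixed costs × price ÷ CM = R$9,362,500 × R$267.54 ÷ R$117.42 = R$21,332,339.

R$21,332,339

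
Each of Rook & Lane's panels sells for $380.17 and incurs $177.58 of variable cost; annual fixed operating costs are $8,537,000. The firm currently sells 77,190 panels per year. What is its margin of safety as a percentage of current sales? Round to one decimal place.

Unit CM = price − variable cost = $380.17 − $177.58 = $202.59. Break-even units = $8,537,000 ÷ $202.59 = 42,139.30; break-even revenue = 42,139.30 × $380.17 = $16,020,096.20.
Actual sales revenue = 77,190 × $380.17 = $29,345,322.30.
Margin of safety = ($29,345,322.30 − $16,020,096.20) ÷ $29,345,322.30 = 45.4%.

45.4%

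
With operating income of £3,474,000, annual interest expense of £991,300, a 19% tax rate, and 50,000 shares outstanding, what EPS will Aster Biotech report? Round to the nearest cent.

Pre-tax income = £3,474,000 − £991,300.00 = £2,482,700.00.
After tax at 19%: net income = £2,482,700.00 × 0.81 = £2,010,987.00.
EPS = £2,010,987.00 ÷ 50,000 = £40.22.

£40.22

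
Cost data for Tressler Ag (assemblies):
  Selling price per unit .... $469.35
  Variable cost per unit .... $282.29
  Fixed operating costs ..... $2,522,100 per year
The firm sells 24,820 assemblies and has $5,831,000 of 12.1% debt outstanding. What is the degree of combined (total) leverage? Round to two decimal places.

3.28

Total contribution margin = 24,820 × $187.06 = $4,642,829.20.
Operating income = contribution − fixed costs = $4,642,829.20 − $2,522,100 = $2,120,729.20. Interest = $705,551.00, so EBIT − I = $1,415,178.20.
Degree of total leverage = total CM / (EBIT − interest) = $4,642,829.20 / $1,415,178.20 = 3.2807.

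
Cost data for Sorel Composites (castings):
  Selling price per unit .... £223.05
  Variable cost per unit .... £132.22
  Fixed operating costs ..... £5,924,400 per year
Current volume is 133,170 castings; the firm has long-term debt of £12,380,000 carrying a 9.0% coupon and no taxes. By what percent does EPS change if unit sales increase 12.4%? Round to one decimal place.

+29.7%

Contribution at this volume is 133,170 × £90.83 = £12,095,831.10.
Subtracting fixed costs: EBIT = £12,095,831.10 − £5,924,400 = £6,171,431.10.
Interest = £1,114,200.00, so EBIT − I = £5,057,231.10.
Degree of combined leverage = contribution ÷ (EBIT − I) = £12,095,831.10 ÷ £5,057,231.10 = 2.3918.
EPS therefore changes by 2.3918 × (+12.4%) = +29.7%.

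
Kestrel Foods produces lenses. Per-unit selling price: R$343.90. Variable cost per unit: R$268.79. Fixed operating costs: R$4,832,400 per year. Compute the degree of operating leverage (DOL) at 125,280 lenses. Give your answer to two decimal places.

Contribution at this volume is 125,280 × R$75.11 = R$9,409,780.80.
Subtracting fixed costs: EBIT = R$9,409,780.80 − R$4,832,400 = R$4,577,380.80.
DOL = contribution ÷ EBIT = R$9,409,780.80 ÷ R$4,577,380.80 = 2.0557.

2.06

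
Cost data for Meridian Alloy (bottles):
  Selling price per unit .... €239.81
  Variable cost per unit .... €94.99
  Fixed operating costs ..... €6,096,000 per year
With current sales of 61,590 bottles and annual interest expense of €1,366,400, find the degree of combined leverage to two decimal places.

Total contribution margin = 61,590 × €144.82 = €8,919,463.80.
EBIT = €8,919,463.80 − €6,096,000 = €2,823,463.80. Interest = €1,366,400.00, so EBIT − I = €1,457,063.80.
DCL = contribution ÷ (EBIT − I) = €8,919,463.80 ÷ €1,457,063.80 = 6.1215.

6.12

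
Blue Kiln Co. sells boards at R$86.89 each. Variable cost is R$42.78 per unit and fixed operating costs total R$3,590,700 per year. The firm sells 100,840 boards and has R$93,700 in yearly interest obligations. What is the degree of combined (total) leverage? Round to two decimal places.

5.82

Contribution at this volume is 100,840 × R$44.11 = R$4,448,052.40.
Operating income = contribution − fixed costs = R$4,448,052.40 − R$3,590,700 = R$857,352.40. Interest = R$93,700.00, so EBIT − I = R$763,652.40.
Degree of total leverage = total CM / (EBIT − interest) = R$4,448,052.40 / R$763,652.40 = 5.8247.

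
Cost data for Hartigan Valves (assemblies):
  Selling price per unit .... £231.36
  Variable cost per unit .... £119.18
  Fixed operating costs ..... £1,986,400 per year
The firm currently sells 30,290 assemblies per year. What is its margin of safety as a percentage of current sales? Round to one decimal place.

41.5%

Each unit contributes £231.36 − £119.18 = £112.18. Break-even units = £1,986,400 ÷ £112.18 = 17,707.26; break-even revenue = 17,707.26 × £231.36 = £4,096,750.79.
Current sales = 30,290 × £231.36 = £7,007,894.40.
Margin of safety = (£7,007,894.40 − £4,096,750.79) ÷ £7,007,894.40 = 41.5%.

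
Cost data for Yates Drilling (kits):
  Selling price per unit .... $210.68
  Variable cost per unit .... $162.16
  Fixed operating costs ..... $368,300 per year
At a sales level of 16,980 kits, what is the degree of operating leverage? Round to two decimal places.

Total contribution margin = 16,980 × $48.52 = $823,869.60.
Operating income = contribution − fixed costs = $823,869.60 − $368,300 = $455,569.60.
DOL = contribution ÷ EBIT = $823,869.60 ÷ $455,569.60 = 1.8084.

1.81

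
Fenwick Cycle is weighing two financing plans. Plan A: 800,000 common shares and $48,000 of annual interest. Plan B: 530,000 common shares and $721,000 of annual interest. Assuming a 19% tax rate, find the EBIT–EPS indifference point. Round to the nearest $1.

Set EPS_A = EPS_B: (EBIT − $48,000)(1 − 0.19) ÷ 800,000 = (EBIT − $721,000)(1 − 0.19) ÷ 530,000.
The (1 − t) factor cancels: (EBIT − 48,000) × 530,000 = (EBIT − 721,000) × 800,000.
Solving, EBIT = (721,000·800,000 − 48,000·530,000) / (800,000 − 530,000) = 551,360,000,000 / 270,000 = 2,042,074.07.

$2,042,074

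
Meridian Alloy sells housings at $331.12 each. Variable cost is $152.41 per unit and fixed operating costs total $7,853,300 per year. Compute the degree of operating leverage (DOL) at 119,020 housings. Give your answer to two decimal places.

1.59

Total contribution margin = 119,020 × $178.71 = $21,270,064.20.
Operating income = contribution − fixed costs = $21,270,064.20 − $7,853,300 = $13,416,764.20.
DOL = contribution ÷ EBIT = $21,270,064.20 ÷ $13,416,764.20 = 1.5853.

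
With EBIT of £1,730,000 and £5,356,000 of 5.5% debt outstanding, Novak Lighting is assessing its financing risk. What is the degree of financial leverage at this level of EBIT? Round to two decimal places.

Interest = £294,580.00.
Degree of financial leverage = EBIT / (EBIT − interest) = £1,730,000 / £1,435,420.00 = 1.2052.

1.21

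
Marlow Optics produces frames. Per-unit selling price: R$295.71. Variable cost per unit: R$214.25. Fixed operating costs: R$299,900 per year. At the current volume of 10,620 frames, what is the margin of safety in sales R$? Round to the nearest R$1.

Contribution margin per unit = R$295.71 − R$214.25 = R$81.46. Break-even units = R$299,900 ÷ R$81.46 = 3,681.56; break-even revenue = 3,681.56 × R$295.71 = R$1,088,674.55.
Actual sales revenue = 10,620 × R$295.71 = R$3,140,440.20.
Margin of safety = R$3,140,440.20 − R$1,088,674.55 = R$2,051,766.

R$2,051,766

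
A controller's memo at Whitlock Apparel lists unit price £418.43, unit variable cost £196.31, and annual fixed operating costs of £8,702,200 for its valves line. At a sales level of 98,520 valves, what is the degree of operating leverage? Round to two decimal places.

At 98,520 units, contribution = 98,520 × £222.12 = £21,883,262.40.
Operating income = contribution − fixed costs = £21,883,262.40 − £8,702,200 = £13,181,062.40.
DOL = contribution ÷ EBIT = £21,883,262.40 ÷ £13,181,062.40 = 1.6602.

1.66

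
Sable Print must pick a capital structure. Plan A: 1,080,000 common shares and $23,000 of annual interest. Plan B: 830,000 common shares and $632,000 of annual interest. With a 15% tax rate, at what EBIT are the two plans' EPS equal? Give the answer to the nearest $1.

At indifference, (EBIT − 23,000)(1 − t)/1,080,000 = (EBIT − 632,000)(1 − t)/830,000.
Cancelling (1 − t) and cross-multiplying: 830,000·(EBIT − 23,000) = 1,080,000·(EBIT − 632,000).
Solving, EBIT = (632,000·1,080,000 − 23,000·830,000) / (1,080,000 − 830,000) = 663,470,000,000 / 250,000 = 2,653,880.00.

$2,653,880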